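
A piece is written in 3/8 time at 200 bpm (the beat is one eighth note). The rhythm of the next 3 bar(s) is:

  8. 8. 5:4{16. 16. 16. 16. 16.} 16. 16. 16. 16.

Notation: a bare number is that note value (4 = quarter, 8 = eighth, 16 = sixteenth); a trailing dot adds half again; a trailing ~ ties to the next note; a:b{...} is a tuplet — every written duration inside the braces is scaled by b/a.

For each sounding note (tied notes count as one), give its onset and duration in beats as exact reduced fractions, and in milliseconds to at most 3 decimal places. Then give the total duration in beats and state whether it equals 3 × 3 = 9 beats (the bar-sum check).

1) 0.0ms=0b +450.0ms=3/2b
2) 450.0ms=3/2b +450.0ms=3/2b
3) 900.0ms=3b +180.0ms=3/5b
4) 1080.0ms=18/5b +180.0ms=3/5b
5) 1260.0ms=21/5b +180.0ms=3/5b
6) 1440.0ms=24/5b +180.0ms=3/5b
7) 1620.0ms=27/5b +180.0ms=3/5b
8) 1800.0ms=6b +225.0ms=3/4b
9) 2025.0ms=27/4b +225.0ms=3/4b
10) 2250.0ms=15/2b +225.0ms=3/4b
11) 2475.0ms=33/4b +225.0ms=3/4b
Σ=9b of 9 (200bpm 3/8) — PASS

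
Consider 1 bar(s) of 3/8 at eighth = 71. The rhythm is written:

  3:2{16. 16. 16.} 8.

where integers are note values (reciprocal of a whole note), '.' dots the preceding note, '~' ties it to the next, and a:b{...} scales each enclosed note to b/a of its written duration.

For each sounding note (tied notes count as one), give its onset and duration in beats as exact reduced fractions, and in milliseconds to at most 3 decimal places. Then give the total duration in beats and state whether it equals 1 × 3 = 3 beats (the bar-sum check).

1) 0.0ms=0b +422.535ms=1/2b
2) 422.535ms=1/2b +422.535ms=1/2b
3) 845.07ms=1b +422.535ms=1/2b
4) 1267.606ms=3/2b +1267.606ms=3/2b
Σ=3b of 3 (71bpm 3/8) — PASS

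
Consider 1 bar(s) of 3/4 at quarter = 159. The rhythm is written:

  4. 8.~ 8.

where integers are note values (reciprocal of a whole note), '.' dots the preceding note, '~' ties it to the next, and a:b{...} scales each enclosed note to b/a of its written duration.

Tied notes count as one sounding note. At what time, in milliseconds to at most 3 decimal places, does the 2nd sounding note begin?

note 2 onset = 3/2b = 566.038ms

1. 0.0ms @ 0 + 566.038ms (3/2)
2. 566.038ms @ 3/2 + 566.038ms (3/2)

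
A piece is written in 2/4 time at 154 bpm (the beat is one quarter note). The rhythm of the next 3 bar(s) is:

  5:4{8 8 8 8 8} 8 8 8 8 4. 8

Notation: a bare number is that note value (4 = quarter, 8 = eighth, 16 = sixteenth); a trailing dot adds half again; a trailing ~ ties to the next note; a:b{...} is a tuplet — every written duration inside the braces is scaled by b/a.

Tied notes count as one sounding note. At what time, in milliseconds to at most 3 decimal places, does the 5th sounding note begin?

note 5 onset = 8/5b = 623.377ms

1. 0.0ms @ 0 + 155.844ms (2/5)
2. 155.844ms @ 2/5 + 155.844ms (2/5)
3. 311.688ms @ 4/5 + 155.844ms (2/5)
4. 467.532ms @ 6/5 + 155.844ms (2/5)
5. 623.377ms @ 8/5 + 155.844ms (2/5)
6. 779.221ms @ 2 + 194.805ms (1/2)
7. 974.026ms @ 5/2 + 194.805ms (1/2)
8. 1168.831ms @ 3 + 194.805ms (1/2)
9. 1363.636ms @ 7/2 + 194.805ms (1/2)
10. 1558.442ms @ 4 + 584.416ms (3/2)
11. 2142.857ms @ 11/2 + 194.805ms (1/2)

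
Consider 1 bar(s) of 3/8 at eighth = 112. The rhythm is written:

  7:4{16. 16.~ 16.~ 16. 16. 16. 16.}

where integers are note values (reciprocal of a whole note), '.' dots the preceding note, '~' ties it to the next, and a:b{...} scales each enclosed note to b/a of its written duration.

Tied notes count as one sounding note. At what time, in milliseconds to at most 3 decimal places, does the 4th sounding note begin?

note 4 onset = 15/7b = 1147.959ms

1. 0.0ms @ 0 + 229.592ms (3/7)
2. 229.592ms @ 3/7 + 688.776ms (9/7)
3. 918.367ms @ 12/7 + 229.592ms (3/7)
4. 1147.959ms @ 15/7 + 229.592ms (3/7)
5. 1377.551ms @ 18/7 + 229.592ms (3/7)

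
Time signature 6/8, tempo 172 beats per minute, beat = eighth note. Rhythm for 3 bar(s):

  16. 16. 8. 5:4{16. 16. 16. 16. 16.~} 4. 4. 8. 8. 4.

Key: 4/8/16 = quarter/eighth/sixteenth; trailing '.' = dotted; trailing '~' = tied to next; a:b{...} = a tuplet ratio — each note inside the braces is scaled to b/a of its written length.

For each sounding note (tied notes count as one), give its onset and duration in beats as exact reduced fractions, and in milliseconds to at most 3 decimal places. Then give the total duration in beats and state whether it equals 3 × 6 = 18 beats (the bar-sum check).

1) 0.0ms=0b +261.628ms=3/4b
2) 261.628ms=3/4b +261.628ms=3/4b
3) 523.256ms=3/2b +523.256ms=3/2b
4) 1046.512ms=3b +209.302ms=3/5b
5) 1255.814ms=18/5b +209.302ms=3/5b
6) 1465.116ms=21/5b +209.302ms=3/5b
7) 1674.419ms=24/5b +209.302ms=3/5b
8) 1883.721ms=27/5b +1255.814ms=18/5b
9) 3139.535ms=9b +1046.512ms=3b
10) 4186.047ms=12b +523.256ms=3/2b
11) 4709.302ms=27/2b +523.256ms=3/2b
12) 5232.558ms=15b +1046.512ms=3b
Σ=18b of 18 (172bpm 6/8) — PASS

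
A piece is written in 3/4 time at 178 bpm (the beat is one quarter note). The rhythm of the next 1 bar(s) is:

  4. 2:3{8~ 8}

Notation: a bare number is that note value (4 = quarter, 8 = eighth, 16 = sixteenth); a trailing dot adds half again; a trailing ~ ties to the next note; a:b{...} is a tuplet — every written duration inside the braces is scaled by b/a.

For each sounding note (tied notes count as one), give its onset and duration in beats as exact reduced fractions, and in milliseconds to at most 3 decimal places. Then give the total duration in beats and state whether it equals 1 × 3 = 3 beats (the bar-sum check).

1) 0.0ms=0b +505.618ms=3/2b
2) 505.618ms=3/2b +505.618ms=3/2b
Σ=3b of 3 (178bpm 3/4) — PASS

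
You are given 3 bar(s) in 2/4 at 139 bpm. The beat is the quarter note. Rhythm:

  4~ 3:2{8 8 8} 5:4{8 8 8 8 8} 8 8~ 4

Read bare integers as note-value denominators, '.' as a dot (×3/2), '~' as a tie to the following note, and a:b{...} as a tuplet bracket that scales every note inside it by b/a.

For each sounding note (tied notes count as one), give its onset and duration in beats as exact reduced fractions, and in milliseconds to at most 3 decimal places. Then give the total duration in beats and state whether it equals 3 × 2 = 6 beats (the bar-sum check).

1) 0.0ms=0b +575.54ms=4/3b
2) 575.54ms=4/3b +143.885ms=1/3b
3) 719.424ms=5/3b +143.885ms=1/3b
4) 863.309ms=2b +172.662ms=2/5b
5) 1035.971ms=12/5b +172.662ms=2/5b
6) 1208.633ms=14/5b +172.662ms=2/5b
7) 1381.295ms=16/5b +172.662ms=2/5b
8) 1553.957ms=18/5b +172.662ms=2/5b
9) 1726.619ms=4b +215.827ms=1/2b
10) 1942.446ms=9/2b +647.482ms=3/2b
Σ=6b of 6 (139bpm 2/4) — PASS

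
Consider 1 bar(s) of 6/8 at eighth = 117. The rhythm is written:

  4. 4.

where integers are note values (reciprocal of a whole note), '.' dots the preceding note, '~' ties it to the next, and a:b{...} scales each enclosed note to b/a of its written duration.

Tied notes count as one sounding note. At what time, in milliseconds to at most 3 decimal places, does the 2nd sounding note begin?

note 2 onset = 3b = 1538.462ms

1. 0.0ms @ 0 + 1538.462ms (3)
2. 1538.462ms @ 3 + 1538.462ms (3)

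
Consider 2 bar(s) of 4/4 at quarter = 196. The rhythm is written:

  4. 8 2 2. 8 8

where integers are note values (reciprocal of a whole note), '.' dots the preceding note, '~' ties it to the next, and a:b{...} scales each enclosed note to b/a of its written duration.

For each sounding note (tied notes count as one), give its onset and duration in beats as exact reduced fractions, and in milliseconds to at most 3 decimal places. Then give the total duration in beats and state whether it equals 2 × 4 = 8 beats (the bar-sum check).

1) 0.0ms=0b +459.184ms=3/2b
2) 459.184ms=3/2b +153.061ms=1/2b
3) 612.245ms=2b +612.245ms=2b
4) 1224.49ms=4b +918.367ms=3b
5) 2142.857ms=7b +153.061ms=1/2b
6) 2295.918ms=15/2b +153.061ms=1/2b
Σ=8b of 8 (196bpm 4/4) — PASS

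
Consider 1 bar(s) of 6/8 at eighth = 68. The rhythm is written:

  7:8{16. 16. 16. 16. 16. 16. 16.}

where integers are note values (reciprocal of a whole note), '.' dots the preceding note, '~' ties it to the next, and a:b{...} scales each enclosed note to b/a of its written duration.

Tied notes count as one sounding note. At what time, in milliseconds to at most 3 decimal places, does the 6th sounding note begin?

1. 0.0ms @ 0 + 756.303ms (6/7)
2. 756.303ms @ 6/7 + 756.303ms (6/7)
3. 1512.605ms @ 12/7 + 756.303ms (6/7)
4. 2268.908ms @ 18/7 + 756.303ms (6/7)
5. 3025.21ms @ 24/7 + 756.303ms (6/7)
6. 3781.513ms @ 30/7 + 756.303ms (6/7)
7. 4537.815ms @ 36/7 + 756.303ms (6/7)

note 6 onset = 30/7b = 3781.513ms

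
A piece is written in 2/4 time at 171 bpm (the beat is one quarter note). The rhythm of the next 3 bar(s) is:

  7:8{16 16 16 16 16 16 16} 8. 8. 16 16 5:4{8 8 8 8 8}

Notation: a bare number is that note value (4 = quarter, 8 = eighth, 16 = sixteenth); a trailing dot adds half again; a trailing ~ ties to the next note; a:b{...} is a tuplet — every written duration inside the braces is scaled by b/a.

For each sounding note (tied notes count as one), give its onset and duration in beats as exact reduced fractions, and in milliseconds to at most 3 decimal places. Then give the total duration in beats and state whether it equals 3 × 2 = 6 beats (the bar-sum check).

1) 0.0ms=0b +100.251ms=2/7b
2) 100.251ms=2/7b +100.251ms=2/7b
3) 200.501ms=4/7b +100.251ms=2/7b
4) 300.752ms=6/7b +100.251ms=2/7b
5) 401.003ms=8/7b +100.251ms=2/7b
6) 501.253ms=10/7b +100.251ms=2/7b
7) 601.504ms=12/7b +100.251ms=2/7b
8) 701.754ms=2b +263.158ms=3/4b
9) 964.912ms=11/4b +263.158ms=3/4b
10) 1228.07ms=7/2b +87.719ms=1/4b
11) 1315.789ms=15/4b +87.719ms=1/4b
12) 1403.509ms=4b +140.351ms=2/5b
13) 1543.86ms=22/5b +140.351ms=2/5b
14) 1684.211ms=24/5b +140.351ms=2/5b
15) 1824.561ms=26/5b +140.351ms=2/5b
16) 1964.912ms=28/5b +140.351ms=2/5b
Σ=6b of 6 (171bpm 2/4) — PASS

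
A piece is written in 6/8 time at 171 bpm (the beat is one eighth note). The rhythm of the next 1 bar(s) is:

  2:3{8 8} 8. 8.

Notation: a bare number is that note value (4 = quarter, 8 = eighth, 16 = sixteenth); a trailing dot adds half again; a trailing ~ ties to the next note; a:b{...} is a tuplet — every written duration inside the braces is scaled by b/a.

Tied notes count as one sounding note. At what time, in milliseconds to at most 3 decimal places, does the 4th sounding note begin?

note 4 onset = 9/2b = 1578.947ms

1. 0.0ms @ 0 + 526.316ms (3/2)
2. 526.316ms @ 3/2 + 526.316ms (3/2)
3. 1052.632ms @ 3 + 526.316ms (3/2)
4. 1578.947ms @ 9/2 + 526.316ms (3/2)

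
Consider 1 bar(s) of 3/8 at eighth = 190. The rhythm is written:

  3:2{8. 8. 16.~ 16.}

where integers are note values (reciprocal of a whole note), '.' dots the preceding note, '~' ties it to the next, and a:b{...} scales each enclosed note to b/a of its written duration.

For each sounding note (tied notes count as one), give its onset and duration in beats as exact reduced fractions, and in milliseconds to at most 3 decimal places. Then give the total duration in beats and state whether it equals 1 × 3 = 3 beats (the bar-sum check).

1) 0.0ms=0b +315.789ms=1b
2) 315.789ms=1b +315.789ms=1b
3) 631.579ms=2b +315.789ms=1b
Σ=3b of 3 (190bpm 3/8) — PASS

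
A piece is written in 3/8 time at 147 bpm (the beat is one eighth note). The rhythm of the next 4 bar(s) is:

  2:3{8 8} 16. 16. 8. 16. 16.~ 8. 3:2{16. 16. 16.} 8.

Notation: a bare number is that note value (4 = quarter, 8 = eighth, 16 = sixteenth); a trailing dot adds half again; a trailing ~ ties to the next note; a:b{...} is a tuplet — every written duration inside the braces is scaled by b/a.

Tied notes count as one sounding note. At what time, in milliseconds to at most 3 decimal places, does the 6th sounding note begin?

1. 0.0ms @ 0 + 612.245ms (3/2)
2. 612.245ms @ 3/2 + 612.245ms (3/2)
3. 1224.49ms @ 3 + 306.122ms (3/4)
4. 1530.612ms @ 15/4 + 306.122ms (3/4)
5. 1836.735ms @ 9/2 + 612.245ms (3/2)
6. 2448.98ms @ 6 + 306.122ms (3/4)
7. 2755.102ms @ 27/4 + 918.367ms (9/4)
8. 3673.469ms @ 9 + 204.082ms (1/2)
9. 3877.551ms @ 19/2 + 204.082ms (1/2)
10. 4081.633ms @ 10 + 204.082ms (1/2)
11. 4285.714ms @ 21/2 + 612.245ms (3/2)

note 6 onset = 6b = 2448.98ms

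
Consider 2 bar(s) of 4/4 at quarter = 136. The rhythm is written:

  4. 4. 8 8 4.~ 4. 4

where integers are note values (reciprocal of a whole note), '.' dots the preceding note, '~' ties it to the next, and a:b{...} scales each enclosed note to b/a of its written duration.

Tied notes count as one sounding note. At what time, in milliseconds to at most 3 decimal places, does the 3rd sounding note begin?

1. 0.0ms @ 0 + 661.765ms (3/2)
2. 661.765ms @ 3/2 + 661.765ms (3/2)
3. 1323.529ms @ 3 + 220.588ms (1/2)
4. 1544.118ms @ 7/2 + 220.588ms (1/2)
5. 1764.706ms @ 4 + 1323.529ms (3)
6. 3088.235ms @ 7 + 441.176ms (1)

note 3 onset = 3b = 1323.529ms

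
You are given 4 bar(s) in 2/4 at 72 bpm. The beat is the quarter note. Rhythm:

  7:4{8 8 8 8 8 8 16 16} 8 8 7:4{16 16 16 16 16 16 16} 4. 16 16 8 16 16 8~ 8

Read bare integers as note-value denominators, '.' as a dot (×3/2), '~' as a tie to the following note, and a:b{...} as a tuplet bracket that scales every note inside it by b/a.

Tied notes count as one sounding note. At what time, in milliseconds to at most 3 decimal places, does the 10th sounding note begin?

note 10 onset = 5/2b = 2083.333ms

1. 0.0ms @ 0 + 238.095ms (2/7)
2. 238.095ms @ 2/7 + 238.095ms (2/7)
3. 476.19ms @ 4/7 + 238.095ms (2/7)
4. 714.286ms @ 6/7 + 238.095ms (2/7)
5. 952.381ms @ 8/7 + 238.095ms (2/7)
6. 1190.476ms @ 10/7 + 238.095ms (2/7)
7. 1428.571ms @ 12/7 + 119.048ms (1/7)
8. 1547.619ms @ 13/7 + 119.048ms (1/7)
9. 1666.667ms @ 2 + 416.667ms (1/2)
10. 2083.333ms @ 5/2 + 416.667ms (1/2)
11. 2500.0ms @ 3 + 119.048ms (1/7)
12. 2619.048ms @ 22/7 + 119.048ms (1/7)
13. 2738.095ms @ 23/7 + 119.048ms (1/7)
14. 2857.143ms @ 24/7 + 119.048ms (1/7)
15. 2976.19ms @ 25/7 + 119.048ms (1/7)
16. 3095.238ms @ 26/7 + 119.048ms (1/7)
17. 3214.286ms @ 27/7 + 119.048ms (1/7)
18. 3333.333ms @ 4 + 1250.0ms (3/2)
19. 4583.333ms @ 11/2 + 208.333ms (1/4)
20. 4791.667ms @ 23/4 + 208.333ms (1/4)
21. 5000.0ms @ 6 + 416.667ms (1/2)
22. 5416.667ms @ 13/2 + 208.333ms (1/4)
23. 5625.0ms @ 27/4 + 208.333ms (1/4)
24. 5833.333ms @ 7 + 833.333ms (1)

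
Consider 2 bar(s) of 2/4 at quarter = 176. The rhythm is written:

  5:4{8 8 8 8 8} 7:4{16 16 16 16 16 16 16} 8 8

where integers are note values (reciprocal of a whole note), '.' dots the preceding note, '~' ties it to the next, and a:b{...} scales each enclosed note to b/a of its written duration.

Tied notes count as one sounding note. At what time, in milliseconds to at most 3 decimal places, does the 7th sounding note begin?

note 7 onset = 15/7b = 730.519ms

1. 0.0ms @ 0 + 136.364ms (2/5)
2. 136.364ms @ 2/5 + 136.364ms (2/5)
3. 272.727ms @ 4/5 + 136.364ms (2/5)
4. 409.091ms @ 6/5 + 136.364ms (2/5)
5. 545.455ms @ 8/5 + 136.364ms (2/5)
6. 681.818ms @ 2 + 48.701ms (1/7)
7. 730.519ms @ 15/7 + 48.701ms (1/7)
8. 779.221ms @ 16/7 + 48.701ms (1/7)
9. 827.922ms @ 17/7 + 48.701ms (1/7)
10. 876.623ms @ 18/7 + 48.701ms (1/7)
11. 925.325ms @ 19/7 + 48.701ms (1/7)
12. 974.026ms @ 20/7 + 48.701ms (1/7)
13. 1022.727ms @ 3 + 170.455ms (1/2)
14. 1193.182ms @ 7/2 + 170.455ms (1/2)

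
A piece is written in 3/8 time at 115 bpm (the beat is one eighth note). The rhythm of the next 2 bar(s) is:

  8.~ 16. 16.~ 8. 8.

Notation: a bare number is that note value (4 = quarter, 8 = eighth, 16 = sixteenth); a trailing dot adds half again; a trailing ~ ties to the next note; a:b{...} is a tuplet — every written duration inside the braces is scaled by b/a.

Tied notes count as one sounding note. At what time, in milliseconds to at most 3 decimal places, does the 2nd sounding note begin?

1. 0.0ms @ 0 + 1173.913ms (9/4)
2. 1173.913ms @ 9/4 + 1173.913ms (9/4)
3. 2347.826ms @ 9/2 + 782.609ms (3/2)

note 2 onset = 9/4b = 1173.913ms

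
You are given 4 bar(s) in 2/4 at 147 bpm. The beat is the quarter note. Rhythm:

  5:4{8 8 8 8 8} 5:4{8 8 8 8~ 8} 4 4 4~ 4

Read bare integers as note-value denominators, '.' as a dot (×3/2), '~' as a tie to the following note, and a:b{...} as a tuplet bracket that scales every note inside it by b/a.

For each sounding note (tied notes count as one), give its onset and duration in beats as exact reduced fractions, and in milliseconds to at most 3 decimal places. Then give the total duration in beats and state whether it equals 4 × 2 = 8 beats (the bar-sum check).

1) 0.0ms=0b +163.265ms=2/5b
2) 163.265ms=2/5b +163.265ms=2/5b
3) 326.531ms=4/5b +163.265ms=2/5b
4) 489.796ms=6/5b +163.265ms=2/5b
5) 653.061ms=8/5b +163.265ms=2/5b
6) 816.327ms=2b +163.265ms=2/5b
7) 979.592ms=12/5b +163.265ms=2/5b
8) 1142.857ms=14/5b +163.265ms=2/5b
9) 1306.122ms=16/5b +326.531ms=4/5b
10) 1632.653ms=4b +408.163ms=1b
11) 2040.816ms=5b +408.163ms=1b
12) 2448.98ms=6b +816.327ms=2b
Σ=8b of 8 (147bpm 2/4) — PASS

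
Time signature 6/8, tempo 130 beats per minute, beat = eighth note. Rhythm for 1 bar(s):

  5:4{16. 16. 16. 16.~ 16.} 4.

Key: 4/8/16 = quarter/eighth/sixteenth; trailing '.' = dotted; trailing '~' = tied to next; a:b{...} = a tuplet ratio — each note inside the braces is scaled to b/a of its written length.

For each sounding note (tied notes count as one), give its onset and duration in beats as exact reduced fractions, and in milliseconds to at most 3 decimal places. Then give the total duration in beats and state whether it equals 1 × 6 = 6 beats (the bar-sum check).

1) 0.0ms=0b +276.923ms=3/5b
2) 276.923ms=3/5b +276.923ms=3/5b
3) 553.846ms=6/5b +276.923ms=3/5b
4) 830.769ms=9/5b +553.846ms=6/5b
5) 1384.615ms=3b +1384.615ms=3b
Σ=6b of 6 (130bpm 6/8) — PASS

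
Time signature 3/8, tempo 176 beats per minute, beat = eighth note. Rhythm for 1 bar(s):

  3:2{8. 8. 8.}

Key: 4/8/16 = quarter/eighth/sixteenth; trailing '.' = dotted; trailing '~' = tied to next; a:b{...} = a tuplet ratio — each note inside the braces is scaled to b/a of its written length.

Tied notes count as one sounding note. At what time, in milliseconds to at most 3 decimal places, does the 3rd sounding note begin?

note 3 onset = 2b = 681.818ms

1. 0.0ms @ 0 + 340.909ms (1)
2. 340.909ms @ 1 + 340.909ms (1)
3. 681.818ms @ 2 + 340.909ms (1)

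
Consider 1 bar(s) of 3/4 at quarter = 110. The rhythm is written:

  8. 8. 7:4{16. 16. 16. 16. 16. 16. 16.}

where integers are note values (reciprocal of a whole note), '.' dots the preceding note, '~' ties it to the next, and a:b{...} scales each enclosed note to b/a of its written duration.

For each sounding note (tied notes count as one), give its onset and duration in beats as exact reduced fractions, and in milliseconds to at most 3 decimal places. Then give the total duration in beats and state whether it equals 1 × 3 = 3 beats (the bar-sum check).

1) 0.0ms=0b +409.091ms=3/4b
2) 409.091ms=3/4b +409.091ms=3/4b
3) 818.182ms=3/2b +116.883ms=3/14b
4) 935.065ms=12/7b +116.883ms=3/14b
5) 1051.948ms=27/14b +116.883ms=3/14b
6) 1168.831ms=15/7b +116.883ms=3/14b
7) 1285.714ms=33/14b +116.883ms=3/14b
8) 1402.597ms=18/7b +116.883ms=3/14b
9) 1519.481ms=39/14b +116.883ms=3/14b
Σ=3b of 3 (110bpm 3/4) — PASS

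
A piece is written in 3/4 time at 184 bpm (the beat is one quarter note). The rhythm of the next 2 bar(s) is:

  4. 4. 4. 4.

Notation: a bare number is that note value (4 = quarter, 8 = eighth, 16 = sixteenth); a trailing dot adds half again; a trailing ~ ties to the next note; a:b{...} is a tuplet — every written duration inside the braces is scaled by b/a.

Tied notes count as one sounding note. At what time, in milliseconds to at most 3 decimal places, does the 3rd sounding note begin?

1. 0.0ms @ 0 + 489.13ms (3/2)
2. 489.13ms @ 3/2 + 489.13ms (3/2)
3. 978.261ms @ 3 + 489.13ms (3/2)
4. 1467.391ms @ 9/2 + 489.13ms (3/2)

note 3 onset = 3b = 978.261ms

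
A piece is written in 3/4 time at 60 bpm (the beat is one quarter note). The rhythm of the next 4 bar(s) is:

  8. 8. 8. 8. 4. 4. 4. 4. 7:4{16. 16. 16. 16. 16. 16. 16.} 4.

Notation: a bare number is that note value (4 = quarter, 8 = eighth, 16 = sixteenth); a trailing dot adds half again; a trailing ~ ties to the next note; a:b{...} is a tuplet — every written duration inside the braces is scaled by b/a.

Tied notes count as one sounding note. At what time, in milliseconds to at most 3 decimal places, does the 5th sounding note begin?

note 5 onset = 3b = 3000.0ms

1. 0.0ms @ 0 + 750.0ms (3/4)
2. 750.0ms @ 3/4 + 750.0ms (3/4)
3. 1500.0ms @ 3/2 + 750.0ms (3/4)
4. 2250.0ms @ 9/4 + 750.0ms (3/4)
5. 3000.0ms @ 3 + 1500.0ms (3/2)
6. 4500.0ms @ 9/2 + 1500.0ms (3/2)
7. 6000.0ms @ 6 + 1500.0ms (3/2)
8. 7500.0ms @ 15/2 + 1500.0ms (3/2)
9. 9000.0ms @ 9 + 214.286ms (3/14)
10. 9214.286ms @ 129/14 + 214.286ms (3/14)
11. 9428.571ms @ 66/7 + 214.286ms (3/14)
12. 9642.857ms @ 135/14 + 214.286ms (3/14)
13. 9857.143ms @ 69/7 + 214.286ms (3/14)
14. 10071.429ms @ 141/14 + 214.286ms (3/14)
15. 10285.714ms @ 72/7 + 214.286ms (3/14)
16. 10500.0ms @ 21/2 + 1500.0ms (3/2)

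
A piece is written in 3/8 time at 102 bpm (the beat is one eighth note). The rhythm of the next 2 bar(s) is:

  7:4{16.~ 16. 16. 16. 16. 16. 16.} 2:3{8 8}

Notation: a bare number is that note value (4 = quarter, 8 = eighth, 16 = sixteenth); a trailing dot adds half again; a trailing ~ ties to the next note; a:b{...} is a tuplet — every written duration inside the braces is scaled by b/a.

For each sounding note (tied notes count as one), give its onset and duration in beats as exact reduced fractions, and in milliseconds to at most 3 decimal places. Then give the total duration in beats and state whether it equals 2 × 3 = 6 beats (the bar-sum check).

1) 0.0ms=0b +504.202ms=6/7b
2) 504.202ms=6/7b +252.101ms=3/7b
3) 756.303ms=9/7b +252.101ms=3/7b
4) 1008.403ms=12/7b +252.101ms=3/7b
5) 1260.504ms=15/7b +252.101ms=3/7b
6) 1512.605ms=18/7b +252.101ms=3/7b
7) 1764.706ms=3b +882.353ms=3/2b
8) 2647.059ms=9/2b +882.353ms=3/2b
Σ=6b of 6 (102bpm 3/8) — PASS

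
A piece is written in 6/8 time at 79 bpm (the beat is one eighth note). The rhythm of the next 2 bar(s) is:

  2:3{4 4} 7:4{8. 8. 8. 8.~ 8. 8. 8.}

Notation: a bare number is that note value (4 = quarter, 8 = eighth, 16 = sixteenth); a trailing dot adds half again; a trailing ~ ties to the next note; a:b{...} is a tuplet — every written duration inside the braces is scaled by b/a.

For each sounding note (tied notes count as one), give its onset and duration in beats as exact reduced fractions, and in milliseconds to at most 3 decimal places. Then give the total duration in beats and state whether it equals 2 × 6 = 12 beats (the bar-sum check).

1) 0.0ms=0b +2278.481ms=3b
2) 2278.481ms=3b +2278.481ms=3b
3) 4556.962ms=6b +650.995ms=6/7b
4) 5207.957ms=48/7b +650.995ms=6/7b
5) 5858.951ms=54/7b +650.995ms=6/7b
6) 6509.946ms=60/7b +1301.989ms=12/7b
7) 7811.935ms=72/7b +650.995ms=6/7b
8) 8462.929ms=78/7b +650.995ms=6/7b
Σ=12b of 12 (79bpm 6/8) — PASS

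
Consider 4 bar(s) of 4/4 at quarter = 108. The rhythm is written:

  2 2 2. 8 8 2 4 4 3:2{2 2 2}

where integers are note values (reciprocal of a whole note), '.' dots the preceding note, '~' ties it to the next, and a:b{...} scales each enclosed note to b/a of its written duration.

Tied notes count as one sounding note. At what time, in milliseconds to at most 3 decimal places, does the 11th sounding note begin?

1. 0.0ms @ 0 + 1111.111ms (2)
2. 1111.111ms @ 2 + 1111.111ms (2)
3. 2222.222ms @ 4 + 1666.667ms (3)
4. 3888.889ms @ 7 + 277.778ms (1/2)
5. 4166.667ms @ 15/2 + 277.778ms (1/2)
6. 4444.444ms @ 8 + 1111.111ms (2)
7. 5555.556ms @ 10 + 555.556ms (1)
8. 6111.111ms @ 11 + 555.556ms (1)
9. 6666.667ms @ 12 + 740.741ms (4/3)
10. 7407.407ms @ 40/3 + 740.741ms (4/3)
11. 8148.148ms @ 44/3 + 740.741ms (4/3)

note 11 onset = 44/3b = 8148.148ms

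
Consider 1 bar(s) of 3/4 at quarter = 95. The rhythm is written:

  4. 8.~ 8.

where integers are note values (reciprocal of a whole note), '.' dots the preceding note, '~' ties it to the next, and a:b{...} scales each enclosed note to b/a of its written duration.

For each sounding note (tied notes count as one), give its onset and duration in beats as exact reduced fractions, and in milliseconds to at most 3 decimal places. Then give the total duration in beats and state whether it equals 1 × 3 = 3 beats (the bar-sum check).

1) 0.0ms=0b +947.368ms=3/2b
2) 947.368ms=3/2b +947.368ms=3/2b
Σ=3b of 3 (95bpm 3/4) — PASS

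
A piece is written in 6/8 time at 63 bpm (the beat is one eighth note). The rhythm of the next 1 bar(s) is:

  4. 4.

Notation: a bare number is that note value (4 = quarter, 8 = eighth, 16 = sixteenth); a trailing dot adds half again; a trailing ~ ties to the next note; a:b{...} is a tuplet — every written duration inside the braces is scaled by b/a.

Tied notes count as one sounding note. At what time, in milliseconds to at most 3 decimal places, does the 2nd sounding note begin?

note 2 onset = 3b = 2857.143ms

1. 0.0ms @ 0 + 2857.143ms (3)
2. 2857.143ms @ 3 + 2857.143ms (3)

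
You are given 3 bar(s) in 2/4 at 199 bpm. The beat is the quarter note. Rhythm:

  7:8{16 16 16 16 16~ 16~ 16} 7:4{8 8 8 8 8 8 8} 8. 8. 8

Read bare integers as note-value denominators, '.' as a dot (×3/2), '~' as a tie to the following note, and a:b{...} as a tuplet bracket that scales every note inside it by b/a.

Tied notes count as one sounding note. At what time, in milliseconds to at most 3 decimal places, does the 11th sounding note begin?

note 11 onset = 24/7b = 1033.74ms

1. 0.0ms @ 0 + 86.145ms (2/7)
2. 86.145ms @ 2/7 + 86.145ms (2/7)
3. 172.29ms @ 4/7 + 86.145ms (2/7)
4. 258.435ms @ 6/7 + 86.145ms (2/7)
5. 344.58ms @ 8/7 + 258.435ms (6/7)
6. 603.015ms @ 2 + 86.145ms (2/7)
7. 689.16ms @ 16/7 + 86.145ms (2/7)
8. 775.305ms @ 18/7 + 86.145ms (2/7)
9. 861.45ms @ 20/7 + 86.145ms (2/7)
10. 947.595ms @ 22/7 + 86.145ms (2/7)
11. 1033.74ms @ 24/7 + 86.145ms (2/7)
12. 1119.885ms @ 26/7 + 86.145ms (2/7)
13. 1206.03ms @ 4 + 226.131ms (3/4)
14. 1432.161ms @ 19/4 + 226.131ms (3/4)
15. 1658.291ms @ 11/2 + 150.754ms (1/2)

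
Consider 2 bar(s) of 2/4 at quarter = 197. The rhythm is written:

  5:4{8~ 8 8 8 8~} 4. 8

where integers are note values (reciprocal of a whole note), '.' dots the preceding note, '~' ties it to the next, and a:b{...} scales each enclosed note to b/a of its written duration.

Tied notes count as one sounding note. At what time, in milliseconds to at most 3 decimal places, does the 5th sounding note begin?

note 5 onset = 7/2b = 1065.99ms

1. 0.0ms @ 0 + 243.655ms (4/5)
2. 243.655ms @ 4/5 + 121.827ms (2/5)
3. 365.482ms @ 6/5 + 121.827ms (2/5)
4. 487.31ms @ 8/5 + 578.68ms (19/10)
5. 1065.99ms @ 7/2 + 152.284ms (1/2)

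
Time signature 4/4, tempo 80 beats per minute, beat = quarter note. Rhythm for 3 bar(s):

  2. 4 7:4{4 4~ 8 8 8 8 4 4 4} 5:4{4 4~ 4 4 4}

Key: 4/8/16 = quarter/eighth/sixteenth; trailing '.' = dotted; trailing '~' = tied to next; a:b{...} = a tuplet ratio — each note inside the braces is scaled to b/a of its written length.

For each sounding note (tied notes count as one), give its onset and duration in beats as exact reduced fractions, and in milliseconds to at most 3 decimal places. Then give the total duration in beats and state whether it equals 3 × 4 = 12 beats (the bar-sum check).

1) 0.0ms=0b +2250.0ms=3b
2) 2250.0ms=3b +750.0ms=1b
3) 3000.0ms=4b +428.571ms=4/7b
4) 3428.571ms=32/7b +642.857ms=6/7b
5) 4071.429ms=38/7b +214.286ms=2/7b
6) 4285.714ms=40/7b +214.286ms=2/7b
7) 4500.0ms=6b +214.286ms=2/7b
8) 4714.286ms=44/7b +428.571ms=4/7b
9) 5142.857ms=48/7b +428.571ms=4/7b
10) 5571.429ms=52/7b +428.571ms=4/7b
11) 6000.0ms=8b +600.0ms=4/5b
12) 6600.0ms=44/5b +1200.0ms=8/5b
13) 7800.0ms=52/5b +600.0ms=4/5b
14) 8400.0ms=56/5b +600.0ms=4/5b
Σ=12b of 12 (80bpm 4/4) — PASS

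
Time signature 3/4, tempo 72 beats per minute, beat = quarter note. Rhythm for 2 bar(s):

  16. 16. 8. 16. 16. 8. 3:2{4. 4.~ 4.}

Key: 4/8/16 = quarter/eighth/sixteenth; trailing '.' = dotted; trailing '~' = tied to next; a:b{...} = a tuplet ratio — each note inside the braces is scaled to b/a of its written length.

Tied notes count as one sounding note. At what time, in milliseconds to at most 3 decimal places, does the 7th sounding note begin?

1. 0.0ms @ 0 + 312.5ms (3/8)
2. 312.5ms @ 3/8 + 312.5ms (3/8)
3. 625.0ms @ 3/4 + 625.0ms (3/4)
4. 1250.0ms @ 3/2 + 312.5ms (3/8)
5. 1562.5ms @ 15/8 + 312.5ms (3/8)
6. 1875.0ms @ 9/4 + 625.0ms (3/4)
7. 2500.0ms @ 3 + 833.333ms (1)
8. 3333.333ms @ 4 + 1666.667ms (2)

note 7 onset = 3b = 2500.0ms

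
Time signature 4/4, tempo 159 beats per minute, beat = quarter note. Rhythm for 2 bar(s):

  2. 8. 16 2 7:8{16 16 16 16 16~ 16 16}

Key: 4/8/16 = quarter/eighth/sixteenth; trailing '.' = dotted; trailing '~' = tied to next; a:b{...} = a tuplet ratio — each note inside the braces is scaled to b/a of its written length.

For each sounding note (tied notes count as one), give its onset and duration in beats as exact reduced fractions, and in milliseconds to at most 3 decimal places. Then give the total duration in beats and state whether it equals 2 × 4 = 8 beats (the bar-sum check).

1) 0.0ms=0b +1132.075ms=3b
2) 1132.075ms=3b +283.019ms=3/4b
3) 1415.094ms=15/4b +94.34ms=1/4b
4) 1509.434ms=4b +754.717ms=2b
5) 2264.151ms=6b +107.817ms=2/7b
6) 2371.968ms=44/7b +107.817ms=2/7b
7) 2479.784ms=46/7b +107.817ms=2/7b
8) 2587.601ms=48/7b +107.817ms=2/7b
9) 2695.418ms=50/7b +215.633ms=4/7b
10) 2911.051ms=54/7b +107.817ms=2/7b
Σ=8b of 8 (159bpm 4/4) — PASS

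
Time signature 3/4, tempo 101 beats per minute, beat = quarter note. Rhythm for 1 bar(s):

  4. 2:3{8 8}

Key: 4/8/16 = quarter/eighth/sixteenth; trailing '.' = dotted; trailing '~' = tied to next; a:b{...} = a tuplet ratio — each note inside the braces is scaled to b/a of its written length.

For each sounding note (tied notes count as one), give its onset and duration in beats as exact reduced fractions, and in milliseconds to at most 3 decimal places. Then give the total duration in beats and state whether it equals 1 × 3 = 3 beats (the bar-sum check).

1) 0.0ms=0b +891.089ms=3/2b
2) 891.089ms=3/2b +445.545ms=3/4b
3) 1336.634ms=9/4b +445.545ms=3/4b
Σ=3b of 3 (101bpm 3/4) — PASS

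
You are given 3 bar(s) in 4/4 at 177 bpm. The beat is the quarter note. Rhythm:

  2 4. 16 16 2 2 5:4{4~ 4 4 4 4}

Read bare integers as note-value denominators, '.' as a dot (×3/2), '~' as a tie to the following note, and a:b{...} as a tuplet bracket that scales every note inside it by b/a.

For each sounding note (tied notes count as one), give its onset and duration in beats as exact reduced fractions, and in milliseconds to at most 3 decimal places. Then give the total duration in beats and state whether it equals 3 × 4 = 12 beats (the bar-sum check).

1) 0.0ms=0b +677.966ms=2b
2) 677.966ms=2b +508.475ms=3/2b
3) 1186.441ms=7/2b +84.746ms=1/4b
4) 1271.186ms=15/4b +84.746ms=1/4b
5) 1355.932ms=4b +677.966ms=2b
6) 2033.898ms=6b +677.966ms=2b
7) 2711.864ms=8b +542.373ms=8/5b
8) 3254.237ms=48/5b +271.186ms=4/5b
9) 3525.424ms=52/5b +271.186ms=4/5b
10) 3796.61ms=56/5b +271.186ms=4/5b
Σ=12b of 12 (177bpm 4/4) — PASS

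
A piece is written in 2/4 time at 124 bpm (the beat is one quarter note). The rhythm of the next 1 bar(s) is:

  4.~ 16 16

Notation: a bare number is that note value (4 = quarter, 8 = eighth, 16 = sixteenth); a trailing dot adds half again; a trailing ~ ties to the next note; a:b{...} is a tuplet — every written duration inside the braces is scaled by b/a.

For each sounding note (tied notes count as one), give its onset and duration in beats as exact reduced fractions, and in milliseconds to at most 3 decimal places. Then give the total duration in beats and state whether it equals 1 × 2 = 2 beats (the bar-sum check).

1) 0.0ms=0b +846.774ms=7/4b
2) 846.774ms=7/4b +120.968ms=1/4b
Σ=2b of 2 (124bpm 2/4) — PASS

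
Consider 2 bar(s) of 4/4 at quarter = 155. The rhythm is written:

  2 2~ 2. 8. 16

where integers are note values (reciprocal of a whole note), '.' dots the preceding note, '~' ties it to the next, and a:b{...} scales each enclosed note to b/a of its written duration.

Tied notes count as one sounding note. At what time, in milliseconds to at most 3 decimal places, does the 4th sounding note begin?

1. 0.0ms @ 0 + 774.194ms (2)
2. 774.194ms @ 2 + 1935.484ms (5)
3. 2709.677ms @ 7 + 290.323ms (3/4)
4. 3000.0ms @ 31/4 + 96.774ms (1/4)

note 4 onset = 31/4b = 3000.0ms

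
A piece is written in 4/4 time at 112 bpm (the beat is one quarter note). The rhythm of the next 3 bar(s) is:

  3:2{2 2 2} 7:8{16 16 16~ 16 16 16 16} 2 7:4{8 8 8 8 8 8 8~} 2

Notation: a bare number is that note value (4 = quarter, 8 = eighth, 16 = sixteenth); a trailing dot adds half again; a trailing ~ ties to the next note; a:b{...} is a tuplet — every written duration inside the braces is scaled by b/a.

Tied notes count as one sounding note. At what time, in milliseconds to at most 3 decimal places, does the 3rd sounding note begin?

note 3 onset = 8/3b = 1428.571ms

1. 0.0ms @ 0 + 714.286ms (4/3)
2. 714.286ms @ 4/3 + 714.286ms (4/3)
3. 1428.571ms @ 8/3 + 714.286ms (4/3)
4. 2142.857ms @ 4 + 153.061ms (2/7)
5. 2295.918ms @ 30/7 + 153.061ms (2/7)
6. 2448.98ms @ 32/7 + 306.122ms (4/7)
7. 2755.102ms @ 36/7 + 153.061ms (2/7)
8. 2908.163ms @ 38/7 + 153.061ms (2/7)
9. 3061.224ms @ 40/7 + 153.061ms (2/7)
10. 3214.286ms @ 6 + 1071.429ms (2)
11. 4285.714ms @ 8 + 153.061ms (2/7)
12. 4438.776ms @ 58/7 + 153.061ms (2/7)
13. 4591.837ms @ 60/7 + 153.061ms (2/7)
14. 4744.898ms @ 62/7 + 153.061ms (2/7)
15. 4897.959ms @ 64/7 + 153.061ms (2/7)
16. 5051.02ms @ 66/7 + 153.061ms (2/7)
17. 5204.082ms @ 68/7 + 1224.49ms (16/7)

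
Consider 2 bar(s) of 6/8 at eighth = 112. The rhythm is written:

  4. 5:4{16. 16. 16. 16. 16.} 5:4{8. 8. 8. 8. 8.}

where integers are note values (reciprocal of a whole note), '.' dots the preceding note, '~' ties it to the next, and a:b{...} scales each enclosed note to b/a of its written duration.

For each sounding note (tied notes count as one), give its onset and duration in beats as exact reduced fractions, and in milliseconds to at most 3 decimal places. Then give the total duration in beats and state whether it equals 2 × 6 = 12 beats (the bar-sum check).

1) 0.0ms=0b +1607.143ms=3b
2) 1607.143ms=3b +321.429ms=3/5b
3) 1928.571ms=18/5b +321.429ms=3/5b
4) 2250.0ms=21/5b +321.429ms=3/5b
5) 2571.429ms=24/5b +321.429ms=3/5b
6) 2892.857ms=27/5b +321.429ms=3/5b
7) 3214.286ms=6b +642.857ms=6/5b
8) 3857.143ms=36/5b +642.857ms=6/5b
9) 4500.0ms=42/5b +642.857ms=6/5b
10) 5142.857ms=48/5b +642.857ms=6/5b
11) 5785.714ms=54/5b +642.857ms=6/5b
Σ=12b of 12 (112bpm 6/8) — PASS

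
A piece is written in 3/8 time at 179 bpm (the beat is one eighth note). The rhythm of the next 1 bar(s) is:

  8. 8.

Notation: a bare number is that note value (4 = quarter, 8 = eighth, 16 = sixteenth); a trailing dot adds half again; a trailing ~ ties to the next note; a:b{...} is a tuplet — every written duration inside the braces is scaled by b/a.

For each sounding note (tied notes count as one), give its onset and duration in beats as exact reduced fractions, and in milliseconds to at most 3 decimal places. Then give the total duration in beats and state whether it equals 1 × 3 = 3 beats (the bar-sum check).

1) 0.0ms=0b +502.793ms=3/2b
2) 502.793ms=3/2b +502.793ms=3/2b
Σ=3b of 3 (179bpm 3/8) — PASS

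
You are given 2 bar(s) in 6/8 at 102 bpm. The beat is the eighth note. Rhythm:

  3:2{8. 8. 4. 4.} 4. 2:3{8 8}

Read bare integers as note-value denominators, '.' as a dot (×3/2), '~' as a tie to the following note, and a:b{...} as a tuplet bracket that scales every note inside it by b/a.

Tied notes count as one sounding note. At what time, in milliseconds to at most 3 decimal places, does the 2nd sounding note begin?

note 2 onset = 1b = 588.235ms

1. 0.0ms @ 0 + 588.235ms (1)
2. 588.235ms @ 1 + 588.235ms (1)
3. 1176.471ms @ 2 + 1176.471ms (2)
4. 2352.941ms @ 4 + 1176.471ms (2)
5. 3529.412ms @ 6 + 1764.706ms (3)
6. 5294.118ms @ 9 + 882.353ms (3/2)
7. 6176.471ms @ 21/2 + 882.353ms (3/2)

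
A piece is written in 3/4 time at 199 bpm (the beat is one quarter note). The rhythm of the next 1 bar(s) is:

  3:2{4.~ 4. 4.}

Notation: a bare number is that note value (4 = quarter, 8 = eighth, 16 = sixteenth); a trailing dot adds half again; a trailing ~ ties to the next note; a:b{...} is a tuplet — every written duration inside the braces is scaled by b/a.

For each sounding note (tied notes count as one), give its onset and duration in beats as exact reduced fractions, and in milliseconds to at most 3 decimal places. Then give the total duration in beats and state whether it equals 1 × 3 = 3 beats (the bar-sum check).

1) 0.0ms=0b +603.015ms=2b
2) 603.015ms=2b +301.508ms=1b
Σ=3b of 3 (199bpm 3/4) — PASS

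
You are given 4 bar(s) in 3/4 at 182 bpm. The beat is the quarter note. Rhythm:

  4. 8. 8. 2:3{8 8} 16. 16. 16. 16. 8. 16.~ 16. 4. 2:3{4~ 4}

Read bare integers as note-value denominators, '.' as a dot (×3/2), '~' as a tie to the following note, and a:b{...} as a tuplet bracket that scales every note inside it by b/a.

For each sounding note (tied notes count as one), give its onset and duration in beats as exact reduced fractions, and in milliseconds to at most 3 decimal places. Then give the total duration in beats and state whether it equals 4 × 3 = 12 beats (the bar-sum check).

1) 0.0ms=0b +494.505ms=3/2b
2) 494.505ms=3/2b +247.253ms=3/4b
3) 741.758ms=9/4b +247.253ms=3/4b
4) 989.011ms=3b +247.253ms=3/4b
5) 1236.264ms=15/4b +247.253ms=3/4b
6) 1483.516ms=9/2b +123.626ms=3/8b
7) 1607.143ms=39/8b +123.626ms=3/8b
8) 1730.769ms=21/4b +123.626ms=3/8b
9) 1854.396ms=45/8b +123.626ms=3/8b
10) 1978.022ms=6b +247.253ms=3/4b
11) 2225.275ms=27/4b +247.253ms=3/4b
12) 2472.527ms=15/2b +494.505ms=3/2b
13) 2967.033ms=9b +989.011ms=3b
Σ=12b of 12 (182bpm 3/4) — PASS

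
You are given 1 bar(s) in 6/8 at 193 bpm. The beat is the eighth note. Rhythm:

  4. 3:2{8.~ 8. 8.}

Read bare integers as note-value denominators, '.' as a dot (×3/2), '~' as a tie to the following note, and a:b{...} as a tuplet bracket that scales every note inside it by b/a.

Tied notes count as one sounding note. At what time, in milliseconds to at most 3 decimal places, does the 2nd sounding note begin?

1. 0.0ms @ 0 + 932.642ms (3)
2. 932.642ms @ 3 + 621.762ms (2)
3. 1554.404ms @ 5 + 310.881ms (1)

note 2 onset = 3b = 932.642ms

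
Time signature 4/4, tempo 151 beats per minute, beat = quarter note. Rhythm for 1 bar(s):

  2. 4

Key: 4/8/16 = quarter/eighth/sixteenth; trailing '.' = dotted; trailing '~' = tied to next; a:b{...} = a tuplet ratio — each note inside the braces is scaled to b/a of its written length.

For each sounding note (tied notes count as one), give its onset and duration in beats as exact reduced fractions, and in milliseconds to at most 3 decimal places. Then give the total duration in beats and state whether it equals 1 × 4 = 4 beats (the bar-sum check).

1) 0.0ms=0b +1192.053ms=3b
2) 1192.053ms=3b +397.351ms=1b
Σ=4b of 4 (151bpm 4/4) — PASS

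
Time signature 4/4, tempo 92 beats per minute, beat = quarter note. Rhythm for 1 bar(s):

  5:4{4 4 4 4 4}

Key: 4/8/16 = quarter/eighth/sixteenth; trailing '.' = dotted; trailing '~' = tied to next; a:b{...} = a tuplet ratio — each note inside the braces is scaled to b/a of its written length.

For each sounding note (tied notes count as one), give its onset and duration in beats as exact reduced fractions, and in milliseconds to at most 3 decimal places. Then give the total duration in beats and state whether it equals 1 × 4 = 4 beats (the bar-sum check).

1) 0.0ms=0b +521.739ms=4/5b
2) 521.739ms=4/5b +521.739ms=4/5b
3) 1043.478ms=8/5b +521.739ms=4/5b
4) 1565.217ms=12/5b +521.739ms=4/5b
5) 2086.957ms=16/5b +521.739ms=4/5b
Σ=4b of 4 (92bpm 4/4) — PASS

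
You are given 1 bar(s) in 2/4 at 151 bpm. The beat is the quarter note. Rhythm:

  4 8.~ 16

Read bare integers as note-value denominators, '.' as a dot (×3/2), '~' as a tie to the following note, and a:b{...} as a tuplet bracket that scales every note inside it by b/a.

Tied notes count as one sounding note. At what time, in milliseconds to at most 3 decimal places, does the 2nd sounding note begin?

1. 0.0ms @ 0 + 397.351ms (1)
2. 397.351ms @ 1 + 397.351ms (1)

note 2 onset = 1b = 397.351ms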